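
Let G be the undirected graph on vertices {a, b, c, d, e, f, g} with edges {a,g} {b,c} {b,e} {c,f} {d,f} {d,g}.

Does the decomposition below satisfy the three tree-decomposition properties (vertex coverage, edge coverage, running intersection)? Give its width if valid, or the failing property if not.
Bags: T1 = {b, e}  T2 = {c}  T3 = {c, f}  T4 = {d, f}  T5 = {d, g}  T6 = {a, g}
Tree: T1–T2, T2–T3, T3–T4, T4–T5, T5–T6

No — edge (b,c) lies in no bag.

A tree decomposition must satisfy three properties: every vertex lies in some bag; for every edge, both endpoints lie together in some bag; and for every vertex, the bags containing it form a connected subtree. Here edge (b,c) lies in no bag, so the decomposition is invalid.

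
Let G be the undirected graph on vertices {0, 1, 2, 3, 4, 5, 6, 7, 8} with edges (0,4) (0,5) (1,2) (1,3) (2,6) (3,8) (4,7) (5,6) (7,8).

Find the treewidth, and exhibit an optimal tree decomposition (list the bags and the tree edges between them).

Treewidth 2.
Bags: B1 = {1, 3, 8}  B2 = {1, 7, 8}  B3 = {1, 4, 7}  B4 = {0, 1, 4}  B5 = {0, 1, 5}  B6 = {1, 5, 6}  B7 = {1, 2, 6}
Tree: B1–B2, B2–B3, B3–B4, B4–B5, B5–B6, B6–B7

The largest bag has 3 vertices, giving width 2; this decomposition certifies tw(G) ≤ 2. Since 1–3–8–7–4–0–5–6–2–1 is a cycle in G, G is not acyclic. Forests are exactly the graphs of treewidth ≤ 1, so tw(G) ≥ 2. The upper and lower bounds meet at 2, so that is the treewidth.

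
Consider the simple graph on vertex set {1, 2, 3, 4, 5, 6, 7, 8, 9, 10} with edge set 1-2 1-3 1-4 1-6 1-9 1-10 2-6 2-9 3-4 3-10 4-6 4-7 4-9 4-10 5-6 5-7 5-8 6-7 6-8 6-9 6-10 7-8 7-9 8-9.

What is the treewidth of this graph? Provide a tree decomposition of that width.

Each bag holds 4 vertices, so the decomposition has width 3, which upper-bounds the treewidth. On the other hand G contains the 4-clique {1, 3, 4, 10}. A clique must lie in a single bag of any decomposition, so no decomposition can have width below 3. Combining the bounds, tw(G) = 3.

Treewidth 3.
One optimal decomposition is:
Bags: B1 = {1, 4, 6, 9}  B2 = {4, 6, 7, 9}  B3 = {1, 4, 6, 10}  B4 = {6, 7, 8, 9}  B5 = {5, 6, 7, 8}  B6 = {1, 2, 6, 9}  B7 = {1, 3, 4, 10}
Tree: B1–B2, B1–B3, B2–B4, B4–B5, B1–B6, B3–B7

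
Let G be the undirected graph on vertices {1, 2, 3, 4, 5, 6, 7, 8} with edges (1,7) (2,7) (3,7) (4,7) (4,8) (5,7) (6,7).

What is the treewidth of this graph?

1

A width-1 tree decomposition is:
Bags: B1 = {6, 7}  B2 = {2, 7}  B3 = {1, 7}  B4 = {3, 7}  B5 = {5, 7}  B6 = {4, 7}  B7 = {4, 8}
Tree: B1–B2, B1–B3, B3–B4, B4–B5, B4–B6, B6–B7
Each bag holds 2 vertices, so the decomposition has width 1, which upper-bounds the treewidth. Any graph with an edge has treewidth ≥ 1, and G has the edge 7–6. Therefore the treewidth is 1.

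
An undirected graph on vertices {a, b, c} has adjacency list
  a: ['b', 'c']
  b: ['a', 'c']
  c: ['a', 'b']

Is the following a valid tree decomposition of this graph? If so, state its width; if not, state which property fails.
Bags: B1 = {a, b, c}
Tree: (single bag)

Vertex coverage: the bags together contain {a, b, c}, the full vertex set. Edge coverage: each edge of G has both endpoints in at least one bag. Running intersection: for every vertex, the bags containing it form a connected subtree. All three properties hold, so this is a valid tree decomposition of width max|bag| − 1 = 2, and hence tw(G) ≤ 2.

Yes; width 2.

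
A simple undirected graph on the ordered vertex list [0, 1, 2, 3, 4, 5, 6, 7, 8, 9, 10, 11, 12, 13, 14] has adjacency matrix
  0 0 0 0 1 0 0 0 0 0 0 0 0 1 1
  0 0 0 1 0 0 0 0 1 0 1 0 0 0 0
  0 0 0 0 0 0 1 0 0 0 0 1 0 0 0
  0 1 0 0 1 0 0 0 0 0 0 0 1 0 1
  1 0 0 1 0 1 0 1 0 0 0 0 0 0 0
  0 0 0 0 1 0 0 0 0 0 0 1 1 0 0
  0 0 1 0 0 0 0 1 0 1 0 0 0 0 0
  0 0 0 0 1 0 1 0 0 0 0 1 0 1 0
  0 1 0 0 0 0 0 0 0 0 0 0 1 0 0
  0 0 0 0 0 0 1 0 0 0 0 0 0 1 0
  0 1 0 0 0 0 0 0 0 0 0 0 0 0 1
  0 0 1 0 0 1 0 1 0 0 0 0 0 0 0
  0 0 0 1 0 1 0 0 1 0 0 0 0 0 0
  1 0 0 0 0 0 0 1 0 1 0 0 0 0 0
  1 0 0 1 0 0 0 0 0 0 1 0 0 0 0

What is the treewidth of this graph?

3

A width-3 tree decomposition is:
Bags: B1 = {1, 8, 10, 14}  B2 = {1, 3, 8, 14}  B3 = {3, 8, 12, 14}  B4 = {0, 3, 12, 14}  B5 = {0, 3, 4, 12}  B6 = {0, 4, 5, 12}  B7 = {0, 4, 5, 13}  B8 = {4, 5, 7, 13}  B9 = {5, 7, 11, 13}  B10 = {7, 9, 11, 13}  B11 = {6, 7, 9, 11}  B12 = {2, 6, 9, 11}
Tree: B1–B2, B2–B3, B3–B4, B4–B5, B5–B6, B6–B7, B7–B8, B8–B9, B9–B10, B10–B11, B11–B12
Each bag holds 4 vertices, so the decomposition has width 3, which upper-bounds the treewidth. For the lower bound: the 4 vertex sets {1,8,10}, {14}, {3}, {0,4,5,12} are disjoint, each induces a connected subgraph, and every pair is joined by at least one edge of G. Contracting each set to a single vertex therefore yields K_{4} as a minor, and since treewidth is minor-monotone, tw(G) ≥ tw(K_{4}) = 3. Hence tw(G) = 3 exactly.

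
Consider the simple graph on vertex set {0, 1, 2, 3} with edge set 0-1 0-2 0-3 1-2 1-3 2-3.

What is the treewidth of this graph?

3

A width-3 tree decomposition is:
Bags: B1 = {0, 1, 2, 3}
Tree: (single bag)
With just one bag of size 4, the width is 4 − 1 = 3, so tw(G) ≤ 3. For the lower bound, the 4 vertices {0, 1, 2, 3} are pairwise adjacent, and any tree decomposition puts a clique entirely inside one bag — forcing width ≥ 3. Hence tw(G) = 3 exactly.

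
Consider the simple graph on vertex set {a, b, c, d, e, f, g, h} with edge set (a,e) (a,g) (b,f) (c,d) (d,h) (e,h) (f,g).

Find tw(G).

A width-1 tree decomposition is:
Bags: B1 = {b, f}  B2 = {f, g}  B3 = {a, g}  B4 = {a, e}  B5 = {e, h}  B6 = {d, h}  B7 = {c, d}
Tree: B1–B2, B2–B3, B3–B4, B4–B5, B5–B6, B6–B7
Every bag has size at most 2, so the width is 2 − 1 = 1 and tw(G) ≤ 1. Any graph with an edge has treewidth ≥ 1, and G has the edge b–f. The upper and lower bounds meet at 1, so that is the treewidth.

1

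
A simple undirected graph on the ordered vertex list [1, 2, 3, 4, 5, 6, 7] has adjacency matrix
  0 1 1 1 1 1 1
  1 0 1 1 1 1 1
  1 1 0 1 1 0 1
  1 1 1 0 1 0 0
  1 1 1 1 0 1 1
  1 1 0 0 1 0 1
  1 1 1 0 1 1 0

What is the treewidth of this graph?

4

A width-4 tree decomposition is:
Bags: B1 = {1, 2, 3, 5, 7}  B2 = {1, 2, 3, 4, 5}  B3 = {1, 2, 5, 6, 7}
Tree: B1–B2, B1–B3
Each bag holds 5 vertices, so the decomposition has width 4, which upper-bounds the treewidth. Conversely, {1, 2, 3, 4, 5} is a clique of size 5, and the vertices of any clique must share a bag in every tree decomposition; so some bag has ≥ 5 vertices and tw(G) ≥ 4. Hence tw(G) = 4 exactly.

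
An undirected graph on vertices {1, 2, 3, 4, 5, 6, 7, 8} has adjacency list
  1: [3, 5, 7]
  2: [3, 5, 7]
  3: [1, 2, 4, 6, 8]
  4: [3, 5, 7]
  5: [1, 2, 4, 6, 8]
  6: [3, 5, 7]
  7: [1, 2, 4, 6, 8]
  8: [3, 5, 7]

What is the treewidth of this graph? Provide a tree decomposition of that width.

The largest bag has 4 vertices, giving width 3; this decomposition certifies tw(G) ≤ 3. For the lower bound: the 4 vertex sets {3,8}, {5,6}, {7}, {4} are disjoint, each induces a connected subgraph, and every pair is joined by at least one edge of G. Contracting each set to a single vertex therefore yields K_{4} as a minor, and since treewidth is minor-monotone, tw(G) ≥ tw(K_{4}) = 3. Therefore the treewidth is 3.

Treewidth 3.
One optimal decomposition is:
Bags: B1 = {3, 5, 7, 8}  B2 = {3, 5, 6, 7}  B3 = {3, 4, 5, 7}  B4 = {1, 3, 5, 7}  B5 = {2, 3, 5, 7}
Tree: B1–B2, B2–B3, B3–B4, B4–B5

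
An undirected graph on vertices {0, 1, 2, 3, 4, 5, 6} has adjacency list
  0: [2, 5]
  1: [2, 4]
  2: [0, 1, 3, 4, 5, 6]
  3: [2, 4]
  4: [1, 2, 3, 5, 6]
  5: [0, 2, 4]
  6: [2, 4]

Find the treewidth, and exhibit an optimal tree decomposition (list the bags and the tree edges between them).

Every bag has size at most 3, so the width is 3 − 1 = 2 and tw(G) ≤ 2. Conversely, {0, 2, 5} is a clique of size 3, and the vertices of any clique must share a bag in every tree decomposition; so some bag has ≥ 3 vertices and tw(G) ≥ 2. The upper and lower bounds meet at 2, so that is the treewidth.

Treewidth 2.
Bags: B1 = {2, 4, 5}  B2 = {0, 2, 5}  B3 = {1, 2, 4}  B4 = {2, 4, 6}  B5 = {2, 3, 4}
Tree: B1–B2, B1–B3, B1–B4, B4–B5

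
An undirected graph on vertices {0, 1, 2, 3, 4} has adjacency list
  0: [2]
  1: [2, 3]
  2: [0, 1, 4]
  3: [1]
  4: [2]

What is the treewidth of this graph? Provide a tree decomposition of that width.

The largest bag has 2 vertices, giving width 1; this decomposition certifies tw(G) ≤ 1. G has an edge, so its treewidth is at least 1. Therefore the treewidth is 1.

Treewidth 1.
Bags: B1 = {0, 2}  B2 = {2, 4}  B3 = {1, 2}  B4 = {1, 3}
Tree: B1–B2, B1–B3, B3–B4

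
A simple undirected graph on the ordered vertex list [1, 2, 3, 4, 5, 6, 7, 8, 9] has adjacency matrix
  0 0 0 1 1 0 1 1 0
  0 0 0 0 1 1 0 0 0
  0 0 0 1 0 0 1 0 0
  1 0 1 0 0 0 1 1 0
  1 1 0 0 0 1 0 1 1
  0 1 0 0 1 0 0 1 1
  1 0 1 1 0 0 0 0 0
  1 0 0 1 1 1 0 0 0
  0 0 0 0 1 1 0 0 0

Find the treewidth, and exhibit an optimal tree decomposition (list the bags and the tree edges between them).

Treewidth 2.
Bags: B1 = {1, 4, 8}  B2 = {1, 4, 7}  B3 = {1, 5, 8}  B4 = {5, 6, 8}  B5 = {5, 6, 9}  B6 = {2, 5, 6}  B7 = {3, 4, 7}
Tree: B1–B2, B1–B3, B3–B4, B4–B5, B5–B6, B2–B7

The largest bag has 3 vertices, giving width 2; this decomposition certifies tw(G) ≤ 2. Conversely, {3, 4, 7} is a clique of size 3, and the vertices of any clique must share a bag in every tree decomposition; so some bag has ≥ 3 vertices and tw(G) ≥ 2. Hence tw(G) = 2 exactly.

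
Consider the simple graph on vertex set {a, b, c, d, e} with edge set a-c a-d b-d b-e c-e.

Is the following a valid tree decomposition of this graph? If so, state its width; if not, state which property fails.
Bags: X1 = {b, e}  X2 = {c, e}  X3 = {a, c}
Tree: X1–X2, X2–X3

A tree decomposition must satisfy three properties: every vertex lies in some bag; for every edge, both endpoints lie together in some bag; and for every vertex, the bags containing it form a connected subtree. Here vertex d appears in no bag, so the decomposition is invalid.

No — vertex d appears in no bag.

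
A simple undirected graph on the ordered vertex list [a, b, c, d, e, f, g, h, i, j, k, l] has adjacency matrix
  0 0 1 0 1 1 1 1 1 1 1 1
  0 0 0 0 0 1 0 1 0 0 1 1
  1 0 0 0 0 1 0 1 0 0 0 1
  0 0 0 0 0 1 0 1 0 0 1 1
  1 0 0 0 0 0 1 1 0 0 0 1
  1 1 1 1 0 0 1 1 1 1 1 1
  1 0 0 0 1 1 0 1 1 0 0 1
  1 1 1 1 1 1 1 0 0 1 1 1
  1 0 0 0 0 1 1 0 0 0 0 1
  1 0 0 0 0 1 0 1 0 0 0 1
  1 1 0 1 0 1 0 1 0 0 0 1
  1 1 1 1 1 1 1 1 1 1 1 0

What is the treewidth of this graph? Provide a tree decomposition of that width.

Treewidth 4.
One such decomposition:
Bags: B1 = {b, f, h, k, l}  B2 = {a, f, h, k, l}  B3 = {a, f, g, h, l}  B4 = {a, f, g, i, l}  B5 = {a, c, f, h, l}  B6 = {a, f, h, j, l}  B7 = {a, e, g, h, l}  B8 = {d, f, h, k, l}
Tree: B1–B2, B2–B3, B3–B4, B3–B5, B3–B6, B3–B7, B2–B8

The largest bag has 5 vertices, giving width 4; this decomposition certifies tw(G) ≤ 4. For the lower bound, the 5 vertices {a, e, g, h, l} are pairwise adjacent, and any tree decomposition puts a clique entirely inside one bag — forcing width ≥ 4. The upper and lower bounds meet at 4, so that is the treewidth.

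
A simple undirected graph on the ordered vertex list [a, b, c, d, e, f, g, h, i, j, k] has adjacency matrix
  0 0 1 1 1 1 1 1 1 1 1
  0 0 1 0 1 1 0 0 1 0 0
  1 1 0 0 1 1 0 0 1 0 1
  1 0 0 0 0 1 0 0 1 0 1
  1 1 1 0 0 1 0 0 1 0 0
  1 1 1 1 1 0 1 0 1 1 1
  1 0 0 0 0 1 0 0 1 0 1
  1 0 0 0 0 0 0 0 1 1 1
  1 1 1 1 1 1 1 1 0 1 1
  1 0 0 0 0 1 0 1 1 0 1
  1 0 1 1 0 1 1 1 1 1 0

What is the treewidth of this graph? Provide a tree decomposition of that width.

The largest bag has 5 vertices, giving width 4; this decomposition certifies tw(G) ≤ 4. Conversely, {a, h, i, j, k} is a clique of size 5, and the vertices of any clique must share a bag in every tree decomposition; so some bag has ≥ 5 vertices and tw(G) ≥ 4. Combining the bounds, tw(G) = 4.

Treewidth 4.
Bags: B1 = {a, c, f, i, k}  B2 = {a, f, i, j, k}  B3 = {a, h, i, j, k}  B4 = {a, c, e, f, i}  B5 = {b, c, e, f, i}  B6 = {a, d, f, i, k}  B7 = {a, f, g, i, k}
Tree: B1–B2, B2–B3, B1–B4, B4–B5, B2–B6, B6–B7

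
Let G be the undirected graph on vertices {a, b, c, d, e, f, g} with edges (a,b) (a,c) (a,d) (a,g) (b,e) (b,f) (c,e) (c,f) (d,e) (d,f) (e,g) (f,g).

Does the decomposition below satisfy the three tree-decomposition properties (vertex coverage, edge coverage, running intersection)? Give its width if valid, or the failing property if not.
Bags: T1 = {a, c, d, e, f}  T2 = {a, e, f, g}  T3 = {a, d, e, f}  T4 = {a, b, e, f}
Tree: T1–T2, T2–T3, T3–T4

A tree decomposition must satisfy three properties: every vertex lies in some bag; for every edge, both endpoints lie together in some bag; and for every vertex, the bags containing it form a connected subtree. Here bags containing vertex d are not connected in the tree, so the decomposition is invalid.

No — bags containing vertex d are not connected in the tree.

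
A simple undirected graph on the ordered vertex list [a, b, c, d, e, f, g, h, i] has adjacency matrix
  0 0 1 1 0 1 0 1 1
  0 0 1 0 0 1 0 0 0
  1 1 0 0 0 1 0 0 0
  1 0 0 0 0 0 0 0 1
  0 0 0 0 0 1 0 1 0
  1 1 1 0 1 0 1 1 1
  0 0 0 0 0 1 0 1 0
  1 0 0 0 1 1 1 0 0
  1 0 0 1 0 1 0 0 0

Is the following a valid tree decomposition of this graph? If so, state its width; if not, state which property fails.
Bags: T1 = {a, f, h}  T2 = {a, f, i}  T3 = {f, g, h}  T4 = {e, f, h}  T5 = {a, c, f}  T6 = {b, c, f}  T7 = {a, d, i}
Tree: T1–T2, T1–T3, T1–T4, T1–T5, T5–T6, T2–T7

Vertex coverage: the bags together contain {a, b, c, d, e, f, g, h, i}, the full vertex set. Edge coverage: each edge of G has both endpoints in at least one bag. Running intersection: for every vertex, the bags containing it form a connected subtree. All three properties hold, so this is a valid tree decomposition of width max|bag| − 1 = 2, and hence tw(G) ≤ 2.

Yes; width 2.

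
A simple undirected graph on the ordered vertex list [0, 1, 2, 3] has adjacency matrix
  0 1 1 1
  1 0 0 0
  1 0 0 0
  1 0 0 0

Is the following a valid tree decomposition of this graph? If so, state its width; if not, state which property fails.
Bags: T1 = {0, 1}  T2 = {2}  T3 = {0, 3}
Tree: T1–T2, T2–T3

No — edge (0,2) lies in no bag.

A tree decomposition must satisfy three properties: every vertex lies in some bag; for every edge, both endpoints lie together in some bag; and for every vertex, the bags containing it form a connected subtree. Here edge (0,2) lies in no bag, so the decomposition is invalid.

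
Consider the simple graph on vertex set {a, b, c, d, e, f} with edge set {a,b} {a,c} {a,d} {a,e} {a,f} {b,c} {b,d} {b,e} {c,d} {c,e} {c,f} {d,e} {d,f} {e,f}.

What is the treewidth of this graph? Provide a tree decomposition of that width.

Treewidth 4.
Bags: B1 = {a, b, c, d, e}  B2 = {a, c, d, e, f}
Tree: B1–B2

Every bag has size at most 5, so the width is 5 − 1 = 4 and tw(G) ≤ 4. For the lower bound, the 5 vertices {a, c, d, e, f} are pairwise adjacent, and any tree decomposition puts a clique entirely inside one bag — forcing width ≥ 4. Hence tw(G) = 4 exactly.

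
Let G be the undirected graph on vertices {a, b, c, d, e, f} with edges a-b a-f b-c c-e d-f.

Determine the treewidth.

1

A width-1 tree decomposition is:
Bags: B1 = {d, f}  B2 = {a, f}  B3 = {a, b}  B4 = {b, c}  B5 = {c, e}
Tree: B1–B2, B2–B3, B3–B4, B4–B5
Every bag has size at most 2, so the width is 2 − 1 = 1 and tw(G) ≤ 1. Any graph with an edge has treewidth ≥ 1, and G has the edge d–f. Therefore the treewidth is 1.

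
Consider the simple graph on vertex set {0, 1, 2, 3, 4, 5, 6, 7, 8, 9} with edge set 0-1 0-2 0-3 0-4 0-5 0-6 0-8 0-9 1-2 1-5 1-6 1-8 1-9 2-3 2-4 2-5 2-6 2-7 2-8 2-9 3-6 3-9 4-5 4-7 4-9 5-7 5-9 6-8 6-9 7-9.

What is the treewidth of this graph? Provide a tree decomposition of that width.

Treewidth 4.
Bags: B1 = {0, 2, 4, 5, 9}  B2 = {0, 1, 2, 5, 9}  B3 = {0, 1, 2, 6, 9}  B4 = {0, 2, 3, 6, 9}  B5 = {2, 4, 5, 7, 9}  B6 = {0, 1, 2, 6, 8}
Tree: B1–B2, B2–B3, B3–B4, B1–B5, B3–B6

The largest bag has 5 vertices, giving width 4; this decomposition certifies tw(G) ≤ 4. For the lower bound, the 5 vertices {0, 1, 2, 6, 8} are pairwise adjacent, and any tree decomposition puts a clique entirely inside one bag — forcing width ≥ 4. Combining the bounds, tw(G) = 4.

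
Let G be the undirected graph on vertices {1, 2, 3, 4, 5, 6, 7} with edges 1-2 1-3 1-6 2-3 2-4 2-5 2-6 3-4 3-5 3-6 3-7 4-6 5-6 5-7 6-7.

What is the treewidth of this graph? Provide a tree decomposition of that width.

Treewidth 3.
One optimal decomposition is:
Bags: B1 = {2, 3, 5, 6}  B2 = {3, 5, 6, 7}  B3 = {2, 3, 4, 6}  B4 = {1, 2, 3, 6}
Tree: B1–B2, B1–B3, B3–B4

The largest bag has 4 vertices, giving width 3; this decomposition certifies tw(G) ≤ 3. For the lower bound, the 4 vertices {1, 2, 3, 6} are pairwise adjacent, and any tree decomposition puts a clique entirely inside one bag — forcing width ≥ 3. Combining the bounds, tw(G) = 3.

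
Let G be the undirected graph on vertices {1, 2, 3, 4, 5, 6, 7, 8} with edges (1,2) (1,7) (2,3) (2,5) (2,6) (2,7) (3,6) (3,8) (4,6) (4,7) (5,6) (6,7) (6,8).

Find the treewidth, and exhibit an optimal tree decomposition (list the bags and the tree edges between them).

Treewidth 2.
One such decomposition:
Bags: B1 = {2, 3, 6}  B2 = {3, 6, 8}  B3 = {2, 5, 6}  B4 = {2, 6, 7}  B5 = {1, 2, 7}  B6 = {4, 6, 7}
Tree: B1–B2, B1–B3, B3–B4, B4–B5, B4–B6

The largest bag has 3 vertices, giving width 2; this decomposition certifies tw(G) ≤ 2. On the other hand G contains the 3-clique {1, 2, 7}. A clique must lie in a single bag of any decomposition, so no decomposition can have width below 2. Therefore the treewidth is 2.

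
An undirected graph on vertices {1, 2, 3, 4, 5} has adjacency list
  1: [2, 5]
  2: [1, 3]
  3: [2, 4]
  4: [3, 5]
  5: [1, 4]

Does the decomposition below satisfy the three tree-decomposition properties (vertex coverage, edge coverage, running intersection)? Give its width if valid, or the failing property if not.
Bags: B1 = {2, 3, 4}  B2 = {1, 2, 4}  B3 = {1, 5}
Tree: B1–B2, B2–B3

A tree decomposition must satisfy three properties: every vertex lies in some bag; for every edge, both endpoints lie together in some bag; and for every vertex, the bags containing it form a connected subtree. Here edge (4,5) lies in no bag, so the decomposition is invalid.

No — edge (4,5) lies in no bag.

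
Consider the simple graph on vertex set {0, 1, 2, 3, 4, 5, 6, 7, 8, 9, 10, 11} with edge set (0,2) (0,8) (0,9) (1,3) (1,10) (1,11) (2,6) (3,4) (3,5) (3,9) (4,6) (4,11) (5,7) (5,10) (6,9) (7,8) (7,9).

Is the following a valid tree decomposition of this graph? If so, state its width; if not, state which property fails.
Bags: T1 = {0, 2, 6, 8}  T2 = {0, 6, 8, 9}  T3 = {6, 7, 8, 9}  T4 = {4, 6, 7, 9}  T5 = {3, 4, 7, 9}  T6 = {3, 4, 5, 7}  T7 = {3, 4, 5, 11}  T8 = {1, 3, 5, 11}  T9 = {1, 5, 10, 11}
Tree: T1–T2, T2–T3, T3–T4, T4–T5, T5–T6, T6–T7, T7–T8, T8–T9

Vertex coverage: the bags together contain {0, 1, 2, 3, 4, 5, 6, 7, 8, 9, 10, 11}, the full vertex set. Edge coverage: each edge of G has both endpoints in at least one bag. Running intersection: for every vertex, the bags containing it form a connected subtree. All three properties hold, so this is a valid tree decomposition of width max|bag| − 1 = 3, and hence tw(G) ≤ 3.

Yes; width 3.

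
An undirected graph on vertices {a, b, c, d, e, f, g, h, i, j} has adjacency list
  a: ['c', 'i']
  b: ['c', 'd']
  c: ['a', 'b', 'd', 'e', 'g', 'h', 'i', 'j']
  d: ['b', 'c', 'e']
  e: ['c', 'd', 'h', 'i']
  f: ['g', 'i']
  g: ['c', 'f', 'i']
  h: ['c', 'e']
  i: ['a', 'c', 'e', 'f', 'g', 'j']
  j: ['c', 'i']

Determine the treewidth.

A width-2 tree decomposition is:
Bags: B1 = {c, d, e}  B2 = {c, e, h}  B3 = {b, c, d}  B4 = {c, e, i}  B5 = {c, g, i}  B6 = {c, i, j}  B7 = {a, c, i}  B8 = {f, g, i}
Tree: B1–B2, B1–B3, B1–B4, B4–B5, B4–B6, B5–B7, B5–B8
Each bag holds 3 vertices, so the decomposition has width 2, which upper-bounds the treewidth. Conversely, {c, d, e} is a clique of size 3, and the vertices of any clique must share a bag in every tree decomposition; so some bag has ≥ 3 vertices and tw(G) ≥ 2. Therefore the treewidth is 2.

2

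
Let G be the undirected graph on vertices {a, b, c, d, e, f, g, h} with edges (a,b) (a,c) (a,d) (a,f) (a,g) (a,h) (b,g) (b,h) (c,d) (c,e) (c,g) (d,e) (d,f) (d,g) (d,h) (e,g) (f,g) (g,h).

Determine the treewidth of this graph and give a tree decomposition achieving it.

Each bag holds 4 vertices, so the decomposition has width 3, which upper-bounds the treewidth. For the lower bound, the 4 vertices {c, d, e, g} are pairwise adjacent, and any tree decomposition puts a clique entirely inside one bag — forcing width ≥ 3. Hence tw(G) = 3 exactly.

Treewidth 3.
One such decomposition:
Bags: B1 = {a, c, d, g}  B2 = {a, d, g, h}  B3 = {c, d, e, g}  B4 = {a, d, f, g}  B5 = {a, b, g, h}
Tree: B1–B2, B1–B3, B2–B4, B2–B5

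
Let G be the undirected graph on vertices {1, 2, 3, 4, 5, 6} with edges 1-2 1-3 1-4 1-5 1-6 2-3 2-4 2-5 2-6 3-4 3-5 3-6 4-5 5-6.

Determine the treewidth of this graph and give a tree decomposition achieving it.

Every bag has size at most 5, so the width is 5 − 1 = 4 and tw(G) ≤ 4. Conversely, {1, 2, 3, 4, 5} is a clique of size 5, and the vertices of any clique must share a bag in every tree decomposition; so some bag has ≥ 5 vertices and tw(G) ≥ 4. Therefore the treewidth is 4.

Treewidth 4.
One optimal decomposition is:
Bags: B1 = {1, 2, 3, 5, 6}  B2 = {1, 2, 3, 4, 5}
Tree: B1–B2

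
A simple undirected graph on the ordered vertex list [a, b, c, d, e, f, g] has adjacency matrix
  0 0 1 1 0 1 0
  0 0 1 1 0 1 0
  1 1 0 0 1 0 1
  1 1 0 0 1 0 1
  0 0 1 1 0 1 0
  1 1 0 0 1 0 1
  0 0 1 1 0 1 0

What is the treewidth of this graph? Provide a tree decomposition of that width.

Treewidth 3.
One optimal decomposition is:
Bags: B1 = {a, c, d, f}  B2 = {c, d, e, f}  B3 = {c, d, f, g}  B4 = {b, c, d, f}
Tree: B1–B2, B2–B3, B3–B4

Each bag holds 4 vertices, so the decomposition has width 3, which upper-bounds the treewidth. For the lower bound: the 4 vertex sets {a,f}, {c,e}, {d}, {g} are disjoint, each induces a connected subgraph, and every pair is joined by at least one edge of G. Contracting each set to a single vertex therefore yields K_{4} as a minor, and since treewidth is minor-monotone, tw(G) ≥ tw(K_{4}) = 3. Therefore the treewidth is 3.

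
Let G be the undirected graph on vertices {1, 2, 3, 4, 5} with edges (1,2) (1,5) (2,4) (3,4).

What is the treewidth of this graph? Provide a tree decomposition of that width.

Every bag has size at most 2, so the width is 2 − 1 = 1 and tw(G) ≤ 1. Any graph with an edge has treewidth ≥ 1, and G has the edge 5–1. Combining the bounds, tw(G) = 1.

Treewidth 1.
One such decomposition:
Bags: B1 = {1, 5}  B2 = {1, 2}  B3 = {2, 4}  B4 = {3, 4}
Tree: B1–B2, B2–B3, B3–B4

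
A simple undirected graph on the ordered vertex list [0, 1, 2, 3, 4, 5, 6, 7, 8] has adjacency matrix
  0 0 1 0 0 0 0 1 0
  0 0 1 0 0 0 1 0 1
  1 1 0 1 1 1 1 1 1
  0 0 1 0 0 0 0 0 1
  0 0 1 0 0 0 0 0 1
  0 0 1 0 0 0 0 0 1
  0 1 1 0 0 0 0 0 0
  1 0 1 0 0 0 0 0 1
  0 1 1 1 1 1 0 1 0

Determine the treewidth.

A width-2 tree decomposition is:
Bags: B1 = {2, 4, 8}  B2 = {2, 7, 8}  B3 = {1, 2, 8}  B4 = {1, 2, 6}  B5 = {2, 5, 8}  B6 = {2, 3, 8}  B7 = {0, 2, 7}
Tree: B1–B2, B2–B3, B3–B4, B2–B5, B2–B6, B2–B7
Each bag holds 3 vertices, so the decomposition has width 2, which upper-bounds the treewidth. For the lower bound, the 3 vertices {0, 2, 7} are pairwise adjacent, and any tree decomposition puts a clique entirely inside one bag — forcing width ≥ 2. Hence tw(G) = 2 exactly.

2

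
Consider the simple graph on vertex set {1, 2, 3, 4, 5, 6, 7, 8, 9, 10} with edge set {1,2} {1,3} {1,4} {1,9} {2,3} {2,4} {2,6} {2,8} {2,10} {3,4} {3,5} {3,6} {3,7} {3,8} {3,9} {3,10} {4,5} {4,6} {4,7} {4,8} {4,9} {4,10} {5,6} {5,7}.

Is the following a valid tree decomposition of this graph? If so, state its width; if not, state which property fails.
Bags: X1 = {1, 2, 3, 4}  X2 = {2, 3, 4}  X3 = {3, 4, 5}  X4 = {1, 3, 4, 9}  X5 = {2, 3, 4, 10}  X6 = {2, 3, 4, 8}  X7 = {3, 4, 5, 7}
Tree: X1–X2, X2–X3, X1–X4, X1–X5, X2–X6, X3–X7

No — vertex 6 appears in no bag.

A tree decomposition must satisfy three properties: every vertex lies in some bag; for every edge, both endpoints lie together in some bag; and for every vertex, the bags containing it form a connected subtree. Here vertex 6 appears in no bag, so the decomposition is invalid.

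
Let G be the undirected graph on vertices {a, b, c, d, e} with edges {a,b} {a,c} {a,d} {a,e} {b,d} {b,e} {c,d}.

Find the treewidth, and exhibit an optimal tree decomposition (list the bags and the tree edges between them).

The largest bag has 3 vertices, giving width 2; this decomposition certifies tw(G) ≤ 2. Conversely, {a, c, d} is a clique of size 3, and the vertices of any clique must share a bag in every tree decomposition; so some bag has ≥ 3 vertices and tw(G) ≥ 2. Hence tw(G) = 2 exactly.

Treewidth 2.
One such decomposition:
Bags: B1 = {a, b, e}  B2 = {a, b, d}  B3 = {a, c, d}
Tree: B1–B2, B2–B3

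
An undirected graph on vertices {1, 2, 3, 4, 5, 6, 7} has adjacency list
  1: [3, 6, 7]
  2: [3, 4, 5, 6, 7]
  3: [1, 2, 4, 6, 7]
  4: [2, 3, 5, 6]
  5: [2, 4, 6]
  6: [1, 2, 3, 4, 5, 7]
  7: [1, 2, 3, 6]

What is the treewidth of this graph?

A width-3 tree decomposition is:
Bags: B1 = {2, 3, 4, 6}  B2 = {2, 4, 5, 6}  B3 = {2, 3, 6, 7}  B4 = {1, 3, 6, 7}
Tree: B1–B2, B1–B3, B3–B4
The largest bag has 4 vertices, giving width 3; this decomposition certifies tw(G) ≤ 3. On the other hand G contains the 4-clique {1, 3, 6, 7}. A clique must lie in a single bag of any decomposition, so no decomposition can have width below 3. Hence tw(G) = 3 exactly.

3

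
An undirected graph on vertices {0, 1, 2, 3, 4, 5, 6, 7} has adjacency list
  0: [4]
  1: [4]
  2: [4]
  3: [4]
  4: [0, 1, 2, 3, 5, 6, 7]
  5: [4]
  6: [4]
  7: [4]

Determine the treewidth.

1

A width-1 tree decomposition is:
Bags: B1 = {3, 4}  B2 = {4, 7}  B3 = {1, 4}  B4 = {4, 6}  B5 = {4, 5}  B6 = {0, 4}  B7 = {2, 4}
Tree: B1–B2, B1–B3, B2–B4, B3–B5, B5–B6, B3–B7
Every bag has size at most 2, so the width is 2 − 1 = 1 and tw(G) ≤ 1. G has an edge, so its treewidth is at least 1. Therefore the treewidth is 1.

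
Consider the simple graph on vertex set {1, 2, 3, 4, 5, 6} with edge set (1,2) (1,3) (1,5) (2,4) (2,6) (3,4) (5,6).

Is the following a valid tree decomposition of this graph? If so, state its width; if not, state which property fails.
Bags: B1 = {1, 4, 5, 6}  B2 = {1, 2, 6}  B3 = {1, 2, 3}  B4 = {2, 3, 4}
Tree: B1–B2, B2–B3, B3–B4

No — bags containing vertex 4 are not connected in the tree.

A tree decomposition must satisfy three properties: every vertex lies in some bag; for every edge, both endpoints lie together in some bag; and for every vertex, the bags containing it form a connected subtree. Here bags containing vertex 4 are not connected in the tree, so the decomposition is invalid.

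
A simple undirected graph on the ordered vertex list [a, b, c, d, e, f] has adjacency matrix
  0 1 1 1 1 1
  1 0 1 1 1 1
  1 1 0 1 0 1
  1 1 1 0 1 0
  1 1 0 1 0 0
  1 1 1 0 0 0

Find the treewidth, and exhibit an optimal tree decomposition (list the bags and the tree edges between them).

Every bag has size at most 4, so the width is 4 − 1 = 3 and tw(G) ≤ 3. On the other hand G contains the 4-clique {a, b, d, e}. A clique must lie in a single bag of any decomposition, so no decomposition can have width below 3. Combining the bounds, tw(G) = 3.

Treewidth 3.
One such decomposition:
Bags: B1 = {a, b, c, d}  B2 = {a, b, c, f}  B3 = {a, b, d, e}
Tree: B1–B2, B1–B3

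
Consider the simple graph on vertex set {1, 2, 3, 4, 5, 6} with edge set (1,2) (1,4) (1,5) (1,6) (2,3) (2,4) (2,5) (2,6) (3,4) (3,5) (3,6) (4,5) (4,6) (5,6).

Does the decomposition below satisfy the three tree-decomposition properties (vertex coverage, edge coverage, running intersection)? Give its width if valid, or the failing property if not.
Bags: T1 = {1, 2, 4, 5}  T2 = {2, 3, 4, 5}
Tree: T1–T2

A tree decomposition must satisfy three properties: every vertex lies in some bag; for every edge, both endpoints lie together in some bag; and for every vertex, the bags containing it form a connected subtree. Here vertex 6 appears in no bag, so the decomposition is invalid.

No — vertex 6 appears in no bag.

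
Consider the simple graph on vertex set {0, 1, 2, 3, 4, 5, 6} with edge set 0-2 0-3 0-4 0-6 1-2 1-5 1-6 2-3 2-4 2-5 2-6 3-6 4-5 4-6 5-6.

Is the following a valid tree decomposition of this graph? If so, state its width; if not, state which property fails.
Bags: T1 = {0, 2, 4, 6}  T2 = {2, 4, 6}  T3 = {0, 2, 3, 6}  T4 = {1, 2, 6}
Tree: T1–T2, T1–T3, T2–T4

No — vertex 5 appears in no bag.

A tree decomposition must satisfy three properties: every vertex lies in some bag; for every edge, both endpoints lie together in some bag; and for every vertex, the bags containing it form a connected subtree. Here vertex 5 appears in no bag, so the decomposition is invalid.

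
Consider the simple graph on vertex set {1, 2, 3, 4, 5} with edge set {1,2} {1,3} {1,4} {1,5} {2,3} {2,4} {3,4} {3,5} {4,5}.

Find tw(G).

A width-3 tree decomposition is:
Bags: B1 = {1, 3, 4, 5}  B2 = {1, 2, 3, 4}
Tree: B1–B2
Each bag holds 4 vertices, so the decomposition has width 3, which upper-bounds the treewidth. Conversely, {1, 2, 3, 4} is a clique of size 4, and the vertices of any clique must share a bag in every tree decomposition; so some bag has ≥ 4 vertices and tw(G) ≥ 3. The upper and lower bounds meet at 3, so that is the treewidth.

3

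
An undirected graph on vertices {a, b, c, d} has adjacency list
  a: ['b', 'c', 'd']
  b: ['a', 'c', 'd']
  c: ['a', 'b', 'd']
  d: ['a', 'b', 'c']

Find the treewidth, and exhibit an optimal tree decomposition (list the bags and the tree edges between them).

Treewidth 3.
One optimal decomposition is:
Bags: B1 = {a, b, c, d}
Tree: (single bag)

With just one bag of size 4, the width is 4 − 1 = 3, so tw(G) ≤ 3. Conversely, {a, b, c, d} is a clique of size 4, and the vertices of any clique must share a bag in every tree decomposition; so some bag has ≥ 4 vertices and tw(G) ≥ 3. Combining the bounds, tw(G) = 3.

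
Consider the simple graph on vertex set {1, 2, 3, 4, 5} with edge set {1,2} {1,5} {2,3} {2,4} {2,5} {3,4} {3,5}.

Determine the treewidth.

A width-2 tree decomposition is:
Bags: B1 = {2, 3, 5}  B2 = {1, 2, 5}  B3 = {2, 3, 4}
Tree: B1–B2, B1–B3
The largest bag has 3 vertices, giving width 2; this decomposition certifies tw(G) ≤ 2. Conversely, {1, 2, 5} is a clique of size 3, and the vertices of any clique must share a bag in every tree decomposition; so some bag has ≥ 3 vertices and tw(G) ≥ 2. The upper and lower bounds meet at 2, so that is the treewidth.

2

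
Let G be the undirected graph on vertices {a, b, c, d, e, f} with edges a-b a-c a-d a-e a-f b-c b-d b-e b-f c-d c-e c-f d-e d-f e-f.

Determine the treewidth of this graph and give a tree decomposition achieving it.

Treewidth 5.
Bags: B1 = {a, b, c, d, e, f}
Tree: (single bag)

A single bag containing all 6 vertices is trivially a valid decomposition of width 5. Conversely, {a, b, c, d, e, f} is a clique of size 6, and the vertices of any clique must share a bag in every tree decomposition; so some bag has ≥ 6 vertices and tw(G) ≥ 5. Therefore the treewidth is 5.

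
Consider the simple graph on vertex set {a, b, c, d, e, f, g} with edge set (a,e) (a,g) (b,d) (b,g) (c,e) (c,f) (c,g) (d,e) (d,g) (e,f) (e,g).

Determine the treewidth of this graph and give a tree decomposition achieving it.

Treewidth 2.
One optimal decomposition is:
Bags: B1 = {c, e, g}  B2 = {c, e, f}  B3 = {a, e, g}  B4 = {d, e, g}  B5 = {b, d, g}
Tree: B1–B2, B1–B3, B3–B4, B4–B5

The largest bag has 3 vertices, giving width 2; this decomposition certifies tw(G) ≤ 2. On the other hand G contains the 3-clique {d, e, g}. A clique must lie in a single bag of any decomposition, so no decomposition can have width below 2. The upper and lower bounds meet at 2, so that is the treewidth.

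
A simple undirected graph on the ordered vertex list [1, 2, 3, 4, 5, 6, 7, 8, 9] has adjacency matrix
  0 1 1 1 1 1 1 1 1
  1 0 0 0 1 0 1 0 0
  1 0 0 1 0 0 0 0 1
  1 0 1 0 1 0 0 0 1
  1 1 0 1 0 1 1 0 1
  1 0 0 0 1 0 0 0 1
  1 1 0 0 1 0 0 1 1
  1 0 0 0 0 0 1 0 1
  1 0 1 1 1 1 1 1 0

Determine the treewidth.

A width-3 tree decomposition is:
Bags: B1 = {1, 4, 5, 9}  B2 = {1, 3, 4, 9}  B3 = {1, 5, 7, 9}  B4 = {1, 5, 6, 9}  B5 = {1, 7, 8, 9}  B6 = {1, 2, 5, 7}
Tree: B1–B2, B1–B3, B3–B4, B3–B5, B3–B6
The largest bag has 4 vertices, giving width 3; this decomposition certifies tw(G) ≤ 3. Conversely, {1, 7, 8, 9} is a clique of size 4, and the vertices of any clique must share a bag in every tree decomposition; so some bag has ≥ 4 vertices and tw(G) ≥ 3. Hence tw(G) = 3 exactly.

3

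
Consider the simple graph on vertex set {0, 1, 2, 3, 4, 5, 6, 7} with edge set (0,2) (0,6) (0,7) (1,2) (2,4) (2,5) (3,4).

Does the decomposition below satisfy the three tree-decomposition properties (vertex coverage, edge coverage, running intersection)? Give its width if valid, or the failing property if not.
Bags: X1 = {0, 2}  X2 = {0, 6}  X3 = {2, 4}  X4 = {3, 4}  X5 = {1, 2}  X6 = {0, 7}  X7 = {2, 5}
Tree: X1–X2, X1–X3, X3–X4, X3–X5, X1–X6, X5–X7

Every vertex of G appears in some bag (union = {0, 1, 2, 3, 4, 5, 6, 7}); every edge is covered by a bag; and for each vertex v the set of bags containing v is connected in the bag tree. The decomposition is therefore valid. The largest bag has 2 vertices, so the width is 1.

Yes; width 1.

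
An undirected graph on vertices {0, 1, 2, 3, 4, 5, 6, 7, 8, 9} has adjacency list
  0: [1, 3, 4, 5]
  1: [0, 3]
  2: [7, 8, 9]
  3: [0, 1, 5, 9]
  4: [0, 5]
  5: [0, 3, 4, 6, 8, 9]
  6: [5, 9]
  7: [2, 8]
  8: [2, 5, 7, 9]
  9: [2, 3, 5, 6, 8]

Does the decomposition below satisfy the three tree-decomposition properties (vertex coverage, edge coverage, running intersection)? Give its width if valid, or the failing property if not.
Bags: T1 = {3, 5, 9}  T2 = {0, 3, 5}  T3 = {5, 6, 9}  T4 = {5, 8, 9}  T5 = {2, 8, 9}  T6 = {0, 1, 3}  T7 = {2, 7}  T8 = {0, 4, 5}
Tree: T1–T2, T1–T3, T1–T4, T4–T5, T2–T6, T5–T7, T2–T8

A tree decomposition must satisfy three properties: every vertex lies in some bag; for every edge, both endpoints lie together in some bag; and for every vertex, the bags containing it form a connected subtree. Here edge (8,7) lies in no bag, so the decomposition is invalid.

No — edge (8,7) lies in no bag.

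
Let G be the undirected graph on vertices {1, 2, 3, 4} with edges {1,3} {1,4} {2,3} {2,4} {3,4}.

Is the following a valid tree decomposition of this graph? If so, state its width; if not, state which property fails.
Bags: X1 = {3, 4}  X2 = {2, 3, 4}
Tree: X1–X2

No — vertex 1 appears in no bag.

A tree decomposition must satisfy three properties: every vertex lies in some bag; for every edge, both endpoints lie together in some bag; and for every vertex, the bags containing it form a connected subtree. Here vertex 1 appears in no bag, so the decomposition is invalid.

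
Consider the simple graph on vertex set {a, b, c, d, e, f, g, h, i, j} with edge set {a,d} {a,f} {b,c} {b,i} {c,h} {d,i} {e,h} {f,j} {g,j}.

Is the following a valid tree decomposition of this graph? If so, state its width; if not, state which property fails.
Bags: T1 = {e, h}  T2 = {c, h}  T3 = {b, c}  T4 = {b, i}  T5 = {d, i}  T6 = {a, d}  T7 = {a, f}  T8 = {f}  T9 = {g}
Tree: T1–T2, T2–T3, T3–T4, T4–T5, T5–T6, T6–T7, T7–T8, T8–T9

No — vertex j appears in no bag.

A tree decomposition must satisfy three properties: every vertex lies in some bag; for every edge, both endpoints lie together in some bag; and for every vertex, the bags containing it form a connected subtree. Here vertex j appears in no bag, so the decomposition is invalid.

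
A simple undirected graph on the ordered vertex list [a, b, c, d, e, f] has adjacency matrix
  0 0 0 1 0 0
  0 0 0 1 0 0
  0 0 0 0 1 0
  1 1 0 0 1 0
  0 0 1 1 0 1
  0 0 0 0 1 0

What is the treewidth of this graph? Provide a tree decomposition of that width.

Every bag has size at most 2, so the width is 2 − 1 = 1 and tw(G) ≤ 1. Since G has at least one edge (e.g. d–e), it is not an edgeless graph, so tw(G) ≥ 1. Hence tw(G) = 1 exactly.

Treewidth 1.
One optimal decomposition is:
Bags: B1 = {d, e}  B2 = {c, e}  B3 = {e, f}  B4 = {b, d}  B5 = {a, d}
Tree: B1–B2, B1–B3, B1–B4, B4–B5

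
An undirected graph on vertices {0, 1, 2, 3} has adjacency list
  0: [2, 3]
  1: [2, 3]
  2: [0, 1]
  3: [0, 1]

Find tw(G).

2

A width-2 tree decomposition is:
Bags: B1 = {0, 2, 3}  B2 = {1, 2, 3}
Tree: B1–B2
Every bag has size at most 3, so the width is 3 − 1 = 2 and tw(G) ≤ 2. The edges 2–0–3–1–2 form a cycle, so G is not a tree and its treewidth is at least 2. Therefore the treewidth is 2.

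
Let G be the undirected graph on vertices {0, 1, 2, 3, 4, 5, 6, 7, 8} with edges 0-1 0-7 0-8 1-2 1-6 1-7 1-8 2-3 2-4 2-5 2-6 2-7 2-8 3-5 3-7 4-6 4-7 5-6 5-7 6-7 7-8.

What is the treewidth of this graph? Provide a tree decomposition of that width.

Treewidth 3.
One such decomposition:
Bags: B1 = {1, 2, 7, 8}  B2 = {1, 2, 6, 7}  B3 = {0, 1, 7, 8}  B4 = {2, 5, 6, 7}  B5 = {2, 3, 5, 7}  B6 = {2, 4, 6, 7}
Tree: B1–B2, B1–B3, B2–B4, B4–B5, B2–B6

Each bag holds 4 vertices, so the decomposition has width 3, which upper-bounds the treewidth. On the other hand G contains the 4-clique {0, 1, 7, 8}. A clique must lie in a single bag of any decomposition, so no decomposition can have width below 3. Therefore the treewidth is 3.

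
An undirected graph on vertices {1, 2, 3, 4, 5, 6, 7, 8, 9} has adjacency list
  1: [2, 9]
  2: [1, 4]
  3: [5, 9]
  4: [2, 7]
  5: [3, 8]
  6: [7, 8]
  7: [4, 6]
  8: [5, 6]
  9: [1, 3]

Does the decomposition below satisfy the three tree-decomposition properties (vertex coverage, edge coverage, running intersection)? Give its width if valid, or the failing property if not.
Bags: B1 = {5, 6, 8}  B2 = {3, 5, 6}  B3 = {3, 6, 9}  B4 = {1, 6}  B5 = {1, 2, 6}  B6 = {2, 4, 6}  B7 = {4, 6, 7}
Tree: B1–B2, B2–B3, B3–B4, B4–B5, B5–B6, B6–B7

No — edge (9,1) lies in no bag.

A tree decomposition must satisfy three properties: every vertex lies in some bag; for every edge, both endpoints lie together in some bag; and for every vertex, the bags containing it form a connected subtree. Here edge (9,1) lies in no bag, so the decomposition is invalid.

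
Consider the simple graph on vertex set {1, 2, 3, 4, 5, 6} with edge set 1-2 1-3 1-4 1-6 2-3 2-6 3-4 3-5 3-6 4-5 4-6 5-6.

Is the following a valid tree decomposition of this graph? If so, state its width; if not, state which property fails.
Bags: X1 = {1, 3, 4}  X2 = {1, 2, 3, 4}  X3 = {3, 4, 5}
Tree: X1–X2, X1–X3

No — vertex 6 appears in no bag.

A tree decomposition must satisfy three properties: every vertex lies in some bag; for every edge, both endpoints lie together in some bag; and for every vertex, the bags containing it form a connected subtree. Here vertex 6 appears in no bag, so the decomposition is invalid.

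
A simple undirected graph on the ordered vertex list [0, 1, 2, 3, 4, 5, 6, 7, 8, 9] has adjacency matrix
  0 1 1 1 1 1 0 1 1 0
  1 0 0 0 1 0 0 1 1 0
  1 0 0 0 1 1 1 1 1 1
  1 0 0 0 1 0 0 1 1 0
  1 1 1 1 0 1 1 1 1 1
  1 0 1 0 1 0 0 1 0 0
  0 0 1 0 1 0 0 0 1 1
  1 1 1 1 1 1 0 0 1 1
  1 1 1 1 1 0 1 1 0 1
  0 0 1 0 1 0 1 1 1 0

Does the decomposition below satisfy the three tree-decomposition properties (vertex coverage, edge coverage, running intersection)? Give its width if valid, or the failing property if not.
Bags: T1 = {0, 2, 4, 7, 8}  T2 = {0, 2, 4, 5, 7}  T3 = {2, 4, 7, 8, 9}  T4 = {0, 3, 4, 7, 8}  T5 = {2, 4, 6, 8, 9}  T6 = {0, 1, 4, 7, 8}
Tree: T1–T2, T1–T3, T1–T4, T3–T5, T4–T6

Yes; width 4.

Vertex coverage: the bags together contain {0, 1, 2, 3, 4, 5, 6, 7, 8, 9}, the full vertex set. Edge coverage: each edge of G has both endpoints in at least one bag. Running intersection: for every vertex, the bags containing it form a connected subtree. All three properties hold, so this is a valid tree decomposition of width max|bag| − 1 = 4, and hence tw(G) ≤ 4.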